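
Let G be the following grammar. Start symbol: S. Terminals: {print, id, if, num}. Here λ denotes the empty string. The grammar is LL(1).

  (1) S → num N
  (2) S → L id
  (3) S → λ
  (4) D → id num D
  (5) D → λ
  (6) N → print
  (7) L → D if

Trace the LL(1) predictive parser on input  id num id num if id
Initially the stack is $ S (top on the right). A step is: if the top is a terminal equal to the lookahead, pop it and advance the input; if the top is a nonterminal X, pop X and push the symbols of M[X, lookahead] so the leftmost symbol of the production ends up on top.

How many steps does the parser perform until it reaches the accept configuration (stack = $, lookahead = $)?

step 1: stack=$ S  input=id num id num if id $  — expand S → L id
step 2: stack=$ id L  input=id num id num if id $  — expand L → D if
step 3: stack=$ id if D  input=id num id num if id $  — expand D → id num D
step 4: stack=$ id if D num id  input=id num id num if id $  — match id
step 5: stack=$ id if D num  input=num id num if id $  — match num
step 6: stack=$ id if D  input=id num if id $  — expand D → id num D
step 7: stack=$ id if D num id  input=id num if id $  — match id
step 8: stack=$ id if D num  input=num if id $  — match num
step 9: stack=$ id if D  input=if id $  — expand D → λ
step 10: stack=$ id if  input=if id $  — match if
step 11: stack=$ id  input=id $  — match id
Accept reached after 11 steps.

11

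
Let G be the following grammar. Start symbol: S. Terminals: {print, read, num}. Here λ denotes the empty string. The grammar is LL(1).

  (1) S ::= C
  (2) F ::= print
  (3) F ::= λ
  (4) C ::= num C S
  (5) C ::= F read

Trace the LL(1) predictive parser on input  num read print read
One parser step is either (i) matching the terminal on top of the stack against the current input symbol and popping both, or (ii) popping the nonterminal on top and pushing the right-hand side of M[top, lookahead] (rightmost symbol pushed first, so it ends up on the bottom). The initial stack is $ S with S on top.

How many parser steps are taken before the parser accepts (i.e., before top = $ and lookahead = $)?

      Stack         Input                  Action
   1  $ S           num read print read $  expand S ::= C
   2  $ C           num read print read $  expand C ::= num C S
   3  $ S C num     num read print read $  match num
   4  $ S C         read print read $      expand C ::= F read
   5  $ S read F    read print read $      expand F ::= λ
   6  $ S read      read print read $      match read
   7  $ S           print read $           expand S ::= C
   8  $ C           print read $           expand C ::= F read
   9  $ read F      print read $           expand F ::= print
  10  $ read print  print read $           match print
  11  $ read        read $                 match read
Accept reached after 11 steps.

11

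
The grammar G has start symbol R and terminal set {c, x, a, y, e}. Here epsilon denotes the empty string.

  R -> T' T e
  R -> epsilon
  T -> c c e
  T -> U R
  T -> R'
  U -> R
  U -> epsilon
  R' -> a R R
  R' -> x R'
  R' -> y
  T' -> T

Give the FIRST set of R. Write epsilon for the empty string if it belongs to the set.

FIRST(R'): from R'->a R R we get {a}; from R'->x R' we get {x}; from R'->y we get {y}. So FIRST(R') = {a, x, y}.
FIRST(R): from R->T' T e we get {a, c, e, x, y}; from R->epsilon we get {epsilon}. So FIRST(R) = {epsilon, a, c, e, x, y}.
FIRST(U): from U->R we get {epsilon, a, c, e, x, y}; from U->epsilon we get {epsilon}. So FIRST(U) = {epsilon, a, c, e, x, y}.
FIRST(T): from T->c c e we get {c}; from T->U R we get {epsilon, a, c, e, x, y}; from T->R' we get {a, x, y}. So FIRST(T) = {epsilon, a, c, e, x, y}.
FIRST(T'): from T'->T we get {epsilon, a, c, e, x, y}. So FIRST(T') = {epsilon, a, c, e, x, y}.

{epsilon, a, c, e, x, y}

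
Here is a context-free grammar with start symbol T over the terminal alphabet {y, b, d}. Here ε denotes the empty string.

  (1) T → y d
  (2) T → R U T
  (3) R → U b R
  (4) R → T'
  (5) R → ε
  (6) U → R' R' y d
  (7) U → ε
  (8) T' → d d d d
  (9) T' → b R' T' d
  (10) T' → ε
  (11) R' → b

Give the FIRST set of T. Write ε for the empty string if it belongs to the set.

{b, d, y}

FIRST(T') = {ε, b, d}
FIRST(R') = {b}
FIRST(U) = {ε, b}  (via R' R' y d)
FIRST(R) = {ε, b, d}  (via U b R, T')
FIRST(T) = {b, d, y}  (via R U T)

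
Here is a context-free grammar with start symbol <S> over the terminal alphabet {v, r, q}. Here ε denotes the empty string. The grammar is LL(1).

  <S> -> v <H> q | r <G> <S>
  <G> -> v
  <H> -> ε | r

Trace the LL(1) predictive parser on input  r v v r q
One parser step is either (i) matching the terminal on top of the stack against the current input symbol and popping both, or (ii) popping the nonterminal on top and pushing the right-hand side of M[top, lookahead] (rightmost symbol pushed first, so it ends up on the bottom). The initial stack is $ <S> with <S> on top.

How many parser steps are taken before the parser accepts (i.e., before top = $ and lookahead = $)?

9

     Stack        Input        Action
  1  $ <S>        r v v r q $  expand <S> -> r <G> <S>
  2  $ <S> <G> r  r v v r q $  match r
  3  $ <S> <G>    v v r q $    expand <G> -> v
  4  $ <S> v      v v r q $    match v
  5  $ <S>        v r q $      expand <S> -> v <H> q
  6  $ q <H> v    v r q $      match v
  7  $ q <H>      r q $        expand <H> -> r
  8  $ q r        r q $        match r
  9  $ q          q $          match q
Accept reached after 9 steps.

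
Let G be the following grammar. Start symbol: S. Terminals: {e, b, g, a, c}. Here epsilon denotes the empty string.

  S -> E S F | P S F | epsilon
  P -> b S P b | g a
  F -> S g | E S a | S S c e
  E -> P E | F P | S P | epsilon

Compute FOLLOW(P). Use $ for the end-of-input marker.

FIRST(P): from P->b S P b we get {b}; from P->g a we get {g}. So FIRST(P) = {b, g}.
FIRST(S): from S->E S F we get {a, b, c, g}; from S->P S F we get {b, g}; from S->epsilon we get {epsilon}. So FIRST(S) = {epsilon, a, b, c, g}.
FIRST(F): from F->S g we get {a, b, c, g}; from F->E S a we get {a, b, c, g}; from F->S S c e we get {a, b, c, g}. So FIRST(F) = {a, b, c, g}.
FIRST(E): from E->P E we get {b, g}; from E->F P we get {a, b, c, g}; from E->S P we get {a, b, c, g}; from E->epsilon we get {epsilon}. So FIRST(E) = {epsilon, a, b, c, g}.
FOLLOW(S) includes $ since S is the start symbol.
FOLLOW(S): in S->E S F, S is followed by F with FIRST {a, b, c, g}; in S->P S F, S is followed by F with FIRST {a, b, c, g}; in P->b S P b, S is followed by P b with FIRST {b, g}; in F->S g, S is followed by g with FIRST {g}; in F->E S a, S is followed by a with FIRST {a}; in F->S S c e (occurrence 1), S is followed by S c e with FIRST {a, b, c, g}; in F->S S c e (occurrence 2), S is followed by c e with FIRST {c}; in E->S P, S is followed by P with FIRST {b, g}. Thus FOLLOW(S) = {$, a, b, c, g}.
FOLLOW(F): in S->E S F, the suffix after F is empty, so FOLLOW(F) ⊇ FOLLOW(S) = {$, a, b, c, g}; in S->P S F, the suffix after F is empty, so FOLLOW(F) ⊇ FOLLOW(S) = {$, a, b, c, g}; in E->F P, F is followed by P with FIRST {b, g}. Thus FOLLOW(F) = {$, a, b, c, g}.
FOLLOW(E): in S->E S F, E is followed by S F with FIRST {a, b, c, g}; in F->E S a, E is followed by S a with FIRST {a, b, c, g}; in E->P E, the suffix after E is empty (adds nothing new). Thus FOLLOW(E) = {a, b, c, g}.
FOLLOW(P): in S->P S F, P is followed by S F with FIRST {a, b, c, g}; in P->b S P b, P is followed by b with FIRST {b}; in E->P E, P is followed by E with FIRST {epsilon, a, b, c, g}; in E->P E, the suffix after P is nullable, so FOLLOW(P) ⊇ FOLLOW(E) = {a, b, c, g}; in E->F P, the suffix after P is empty, so FOLLOW(P) ⊇ FOLLOW(E) = {a, b, c, g}; in E->S P, the suffix after P is empty, so FOLLOW(P) ⊇ FOLLOW(E) = {a, b, c, g}. Thus FOLLOW(P) = {a, b, c, g}.

{a, b, c, g}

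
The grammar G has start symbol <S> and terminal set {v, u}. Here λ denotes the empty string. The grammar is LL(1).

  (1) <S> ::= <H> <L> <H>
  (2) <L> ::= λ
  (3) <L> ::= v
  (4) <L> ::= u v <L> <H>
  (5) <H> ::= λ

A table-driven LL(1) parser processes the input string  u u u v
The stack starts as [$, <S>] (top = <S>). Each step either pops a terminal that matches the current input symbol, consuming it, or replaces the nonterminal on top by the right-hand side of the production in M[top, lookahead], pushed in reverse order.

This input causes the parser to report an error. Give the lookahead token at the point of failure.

u

     Stack              Input      Action
  1  $ <S>              u u u v $  expand <S> ::= <H> <L> <H>
  2  $ <H> <L> <H>      u u u v $  expand <H> ::= λ
  3  $ <H> <L>          u u u v $  expand <L> ::= u v <L> <H>
  4  $ <H> <H> <L> v u  u u u v $  match u
  5  $ <H> <H> <L> v    u u v $    error: top is terminal v but lookahead is u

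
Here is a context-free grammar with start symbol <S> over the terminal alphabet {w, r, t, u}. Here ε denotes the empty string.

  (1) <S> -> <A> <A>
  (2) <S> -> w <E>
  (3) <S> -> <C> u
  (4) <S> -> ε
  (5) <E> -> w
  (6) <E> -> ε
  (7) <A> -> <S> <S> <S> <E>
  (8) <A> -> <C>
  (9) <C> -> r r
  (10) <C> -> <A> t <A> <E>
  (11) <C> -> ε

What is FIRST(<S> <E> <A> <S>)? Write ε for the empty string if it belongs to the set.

FIRST(<E>): from <E>->w we get {w}; from <E>->ε we get {ε}. So FIRST(<E>) = {ε, w}.
FIRST(<S>): from <S>-><A> <A> we get {ε, r, t, u, w}; from <S>->w <E> we get {w}; from <S>-><C> u we get {r, t, u, w}; from <S>->ε we get {ε}. So FIRST(<S>) = {ε, r, t, u, w}.
FIRST(<A>): from <A>-><S> <S> <S> <E> we get {ε, r, t, u, w}; from <A>-><C> we get {ε, r, t, u, w}. So FIRST(<A>) = {ε, r, t, u, w}.
FIRST(<C>): from <C>->r r we get {r}; from <C>-><A> t <A> <E> we get {r, t, u, w}; from <C>->ε we get {ε}. So FIRST(<C>) = {ε, r, t, u, w}.
FIRST(<S> <E> <A> <S>): take FIRST of each symbol in turn, carrying on past any symbol whose FIRST contains ε; result {ε, r, t, u, w}.

{ε, r, t, u, w}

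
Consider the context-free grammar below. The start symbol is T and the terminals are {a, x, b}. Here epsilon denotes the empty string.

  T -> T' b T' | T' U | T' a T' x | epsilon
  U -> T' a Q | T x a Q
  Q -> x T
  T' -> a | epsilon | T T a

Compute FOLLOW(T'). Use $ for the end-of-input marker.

{$, a, b, x}

FIRST(Q): from Q->x T we get {x}. So FIRST(Q) = {x}.
FIRST(T): from T->T' b T' we get {a, b, x}; from T->T' U we get {a, b, x}; from T->T' a T' x we get {a, b, x}; from T->epsilon we get {epsilon}. So FIRST(T) = {epsilon, a, b, x}.
FIRST(T'): from T'->a we get {a}; from T'->epsilon we get {epsilon}; from T'->T T a we get {a, b, x}. So FIRST(T') = {epsilon, a, b, x}.
FIRST(U): from U->T' a Q we get {a, b, x}; from U->T x a Q we get {a, b, x}. So FIRST(U) = {a, b, x}.
FOLLOW(T) includes $ since T is the start symbol.
FOLLOW(T): in U->T x a Q, T is followed by x a Q with FIRST {x}; in Q->x T, the suffix after T is empty, so FOLLOW(T) ⊇ FOLLOW(Q) = {$, a, b, x}; in T'->T T a (occurrence 1), T is followed by T a with FIRST {a, b, x}; in T'->T T a (occurrence 2), T is followed by a with FIRST {a}. Thus FOLLOW(T) = {$, a, b, x}.
FOLLOW(U): in T->T' U, the suffix after U is empty, so FOLLOW(U) ⊇ FOLLOW(T) = {$, a, b, x}. Thus FOLLOW(U) = {$, a, b, x}.
FOLLOW(Q): in U->T' a Q, the suffix after Q is empty, so FOLLOW(Q) ⊇ FOLLOW(U) = {$, a, b, x}; in U->T x a Q, the suffix after Q is empty, so FOLLOW(Q) ⊇ FOLLOW(U) = {$, a, b, x}. Thus FOLLOW(Q) = {$, a, b, x}.
FOLLOW(T'): in T->T' b T' (occurrence 1), T' is followed by b T' with FIRST {b}; in T->T' b T' (occurrence 2), the suffix after T' is empty, so FOLLOW(T') ⊇ FOLLOW(T) = {$, a, b, x}; in T->T' U, T' is followed by U with FIRST {a, b, x}; in T->T' a T' x (occurrence 1), T' is followed by a T' x with FIRST {a}; in T->T' a T' x (occurrence 2), T' is followed by x with FIRST {x}; in U->T' a Q, T' is followed by a Q with FIRST {a}. Thus FOLLOW(T') = {$, a, b, x}.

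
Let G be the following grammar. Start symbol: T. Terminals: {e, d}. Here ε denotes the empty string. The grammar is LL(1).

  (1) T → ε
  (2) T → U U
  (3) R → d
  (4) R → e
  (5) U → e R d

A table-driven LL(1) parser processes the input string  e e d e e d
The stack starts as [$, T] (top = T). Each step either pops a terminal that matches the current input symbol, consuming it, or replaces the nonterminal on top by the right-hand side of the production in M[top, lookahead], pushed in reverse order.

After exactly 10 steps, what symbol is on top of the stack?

step 1: stack=$ T  input=e e d e e d $  — expand T → U U
step 2: stack=$ U U  input=e e d e e d $  — expand U → e R d
step 3: stack=$ U d R e  input=e e d e e d $  — match e
step 4: stack=$ U d R  input=e d e e d $  — expand R → e
step 5: stack=$ U d e  input=e d e e d $  — match e
step 6: stack=$ U d  input=d e e d $  — match d
step 7: stack=$ U  input=e e d $  — expand U → e R d
step 8: stack=$ d R e  input=e e d $  — match e
step 9: stack=$ d R  input=e d $  — expand R → e
step 10: stack=$ d e  input=e d $  — match e
Stack after step 10: $ d (top = d).

d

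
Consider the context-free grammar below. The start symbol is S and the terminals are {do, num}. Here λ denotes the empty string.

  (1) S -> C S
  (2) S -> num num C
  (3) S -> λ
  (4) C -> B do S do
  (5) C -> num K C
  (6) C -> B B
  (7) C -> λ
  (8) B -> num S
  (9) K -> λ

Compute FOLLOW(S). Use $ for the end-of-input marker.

FIRST(B): from B->num S we get {num}. So FIRST(B) = {num}.
FIRST(K): from K->λ we get {λ}. So FIRST(K) = {λ}.
FIRST(C): from C->B do S do we get {num}; from C->num K C we get {num}; from C->B B we get {num}; from C->λ we get {λ}. So FIRST(C) = {λ, num}.
FIRST(S): from S->C S we get {λ, num}; from S->num num C we get {num}; from S->λ we get {λ}. So FIRST(S) = {λ, num}.
FOLLOW(S) includes $ since S is the start symbol.
FOLLOW(S): in S->C S, the suffix after S is empty (adds nothing new); in C->B do S do, S is followed by do with FIRST {do}; in B->num S, the suffix after S is empty, so FOLLOW(S) ⊇ FOLLOW(B) = {$, do, num}. Thus FOLLOW(S) = {$, do, num}.
FOLLOW(C): in S->C S, C is followed by S with FIRST {λ, num}; in S->C S, the suffix after C is nullable, so FOLLOW(C) ⊇ FOLLOW(S) = {$, do, num}; in S->num num C, the suffix after C is empty, so FOLLOW(C) ⊇ FOLLOW(S) = {$, do, num}; in C->num K C, the suffix after C is empty (adds nothing new). Thus FOLLOW(C) = {$, do, num}.
FOLLOW(B): in C->B do S do, B is followed by do S do with FIRST {do}; in C->B B (occurrence 1), B is followed by B with FIRST {num}; in C->B B (occurrence 2), the suffix after B is empty, so FOLLOW(B) ⊇ FOLLOW(C) = {$, do, num}. Thus FOLLOW(B) = {$, do, num}.
FOLLOW(K): in C->num K C, K is followed by C with FIRST {λ, num}; in C->num K C, the suffix after K is nullable, so FOLLOW(K) ⊇ FOLLOW(C) = {$, do, num}. Thus FOLLOW(K) = {$, do, num}.

{$, do, num}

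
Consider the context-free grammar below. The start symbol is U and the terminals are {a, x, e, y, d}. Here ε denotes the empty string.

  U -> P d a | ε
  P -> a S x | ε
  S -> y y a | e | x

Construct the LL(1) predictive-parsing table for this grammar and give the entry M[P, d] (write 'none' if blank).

FIRST(P) = {ε, a}
FIRST(S) = {e, x, y}
FIRST(U) = {ε, a, d}  (via P d a)
FOLLOW(U) includes $ since U is the start symbol.
FOLLOW(P): in U->P d a, P is followed by d a with FIRST {d}. Thus FOLLOW(P) = {d}.
For P -> a S x: FIRST(a S x) = {a}, so it goes in M[P, t] for t ∈ {a}.
For P -> ε: FIRST(ε) = {ε}, so it goes in M[P, t] for t ∈ {}; since ε ∈ FIRST, also for every t ∈ FOLLOW(P) = {d}.

P -> ε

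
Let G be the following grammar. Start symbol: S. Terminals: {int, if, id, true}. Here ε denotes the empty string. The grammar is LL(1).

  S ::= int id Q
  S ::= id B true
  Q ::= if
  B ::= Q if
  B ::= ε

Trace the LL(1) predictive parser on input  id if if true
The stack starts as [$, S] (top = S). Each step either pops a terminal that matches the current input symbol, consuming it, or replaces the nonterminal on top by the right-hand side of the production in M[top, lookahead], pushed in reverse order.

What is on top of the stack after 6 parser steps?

true

     Stack         Input            Action
  1  $ S           id if if true $  expand S ::= id B true
  2  $ true B id   id if if true $  match id
  3  $ true B      if if true $     expand B ::= Q if
  4  $ true if Q   if if true $     expand Q ::= if
  5  $ true if if  if if true $     match if
  6  $ true if     if true $        match if
Stack after step 6: $ true (top = true).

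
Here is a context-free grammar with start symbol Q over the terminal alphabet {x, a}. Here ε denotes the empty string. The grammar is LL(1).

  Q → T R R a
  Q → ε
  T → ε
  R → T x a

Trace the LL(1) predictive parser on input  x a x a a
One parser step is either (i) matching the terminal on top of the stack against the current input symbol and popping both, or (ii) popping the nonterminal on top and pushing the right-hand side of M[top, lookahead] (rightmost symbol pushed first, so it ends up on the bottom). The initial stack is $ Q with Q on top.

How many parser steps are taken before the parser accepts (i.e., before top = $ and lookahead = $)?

      Stack        Input        Action
   1  $ Q          x a x a a $  expand Q → T R R a
   2  $ a R R T    x a x a a $  expand T → ε
   3  $ a R R      x a x a a $  expand R → T x a
   4  $ a R a x T  x a x a a $  expand T → ε
   5  $ a R a x    x a x a a $  match x
   6  $ a R a      a x a a $    match a
   7  $ a R        x a a $      expand R → T x a
   8  $ a a x T    x a a $      expand T → ε
   9  $ a a x      x a a $      match x
  10  $ a a        a a $        match a
  11  $ a          a $          match a
Accept reached after 11 steps.

11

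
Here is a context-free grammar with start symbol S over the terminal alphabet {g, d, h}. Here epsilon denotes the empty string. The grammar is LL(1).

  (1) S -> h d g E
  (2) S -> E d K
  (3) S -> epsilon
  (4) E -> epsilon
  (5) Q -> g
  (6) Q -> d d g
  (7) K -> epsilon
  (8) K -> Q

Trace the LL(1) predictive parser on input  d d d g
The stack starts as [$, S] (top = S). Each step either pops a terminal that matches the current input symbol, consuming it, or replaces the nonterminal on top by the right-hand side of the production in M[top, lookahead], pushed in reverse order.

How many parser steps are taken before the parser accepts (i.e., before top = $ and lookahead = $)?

step 1: stack=$ S  input=d d d g $  — expand S -> E d K
step 2: stack=$ K d E  input=d d d g $  — expand E -> epsilon
step 3: stack=$ K d  input=d d d g $  — match d
step 4: stack=$ K  input=d d g $  — expand K -> Q
step 5: stack=$ Q  input=d d g $  — expand Q -> d d g
step 6: stack=$ g d d  input=d d g $  — match d
step 7: stack=$ g d  input=d g $  — match d
step 8: stack=$ g  input=g $  — match g
Accept reached after 8 steps.

8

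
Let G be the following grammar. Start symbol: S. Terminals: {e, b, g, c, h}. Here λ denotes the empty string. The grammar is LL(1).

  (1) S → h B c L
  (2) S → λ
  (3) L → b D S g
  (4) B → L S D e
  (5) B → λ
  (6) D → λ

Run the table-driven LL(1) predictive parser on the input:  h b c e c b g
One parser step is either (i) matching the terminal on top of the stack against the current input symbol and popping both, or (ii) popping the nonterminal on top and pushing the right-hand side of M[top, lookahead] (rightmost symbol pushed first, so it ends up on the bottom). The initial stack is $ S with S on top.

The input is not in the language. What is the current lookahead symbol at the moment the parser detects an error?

c

step 1: stack=$ S  input=h b c e c b g $  — expand S → h B c L
step 2: stack=$ L c B h  input=h b c e c b g $  — match h
step 3: stack=$ L c B  input=b c e c b g $  — expand B → L S D e
step 4: stack=$ L c e D S L  input=b c e c b g $  — expand L → b D S g
step 5: stack=$ L c e D S g S D b  input=b c e c b g $  — match b
step 6: stack=$ L c e D S g S D  input=c e c b g $  — error: M[D, c] is empty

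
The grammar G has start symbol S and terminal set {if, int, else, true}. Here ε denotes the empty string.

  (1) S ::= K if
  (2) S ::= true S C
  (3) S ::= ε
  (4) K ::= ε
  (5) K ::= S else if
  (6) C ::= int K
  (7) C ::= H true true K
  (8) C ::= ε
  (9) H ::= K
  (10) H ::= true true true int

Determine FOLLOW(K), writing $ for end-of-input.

{$, else, if, int, true}

FIRST(S) = {ε, else, if, true}  (via K if)
FIRST(K) = {ε, else, if, true}  (via S else if)
FIRST(H) = {ε, else, if, true}  (via K)
FIRST(C) = {ε, else, if, int, true}  (via H true true K)
FOLLOW(S) includes $ since S is the start symbol.
FOLLOW(S): in S::=true S C, S is followed by C with FIRST {ε, else, if, int, true}; in S::=true S C, the suffix after S is nullable (adds nothing new); in K::=S else if, S is followed by else if with FIRST {else}. Thus FOLLOW(S) = {$, else, if, int, true}.
FOLLOW(C): in S::=true S C, the suffix after C is empty, so FOLLOW(C) ⊇ FOLLOW(S) = {$, else, if, int, true}. Thus FOLLOW(C) = {$, else, if, int, true}.
FOLLOW(H): in C::=H true true K, H is followed by true true K with FIRST {true}. Thus FOLLOW(H) = {true}.
FOLLOW(K): in S::=K if, K is followed by if with FIRST {if}; in C::=int K, the suffix after K is empty, so FOLLOW(K) ⊇ FOLLOW(C) = {$, else, if, int, true}; in C::=H true true K, the suffix after K is empty, so FOLLOW(K) ⊇ FOLLOW(C) = {$, else, if, int, true}; in H::=K, the suffix after K is empty, so FOLLOW(K) ⊇ FOLLOW(H) = {true}. Thus FOLLOW(K) = {$, else, if, int, true}.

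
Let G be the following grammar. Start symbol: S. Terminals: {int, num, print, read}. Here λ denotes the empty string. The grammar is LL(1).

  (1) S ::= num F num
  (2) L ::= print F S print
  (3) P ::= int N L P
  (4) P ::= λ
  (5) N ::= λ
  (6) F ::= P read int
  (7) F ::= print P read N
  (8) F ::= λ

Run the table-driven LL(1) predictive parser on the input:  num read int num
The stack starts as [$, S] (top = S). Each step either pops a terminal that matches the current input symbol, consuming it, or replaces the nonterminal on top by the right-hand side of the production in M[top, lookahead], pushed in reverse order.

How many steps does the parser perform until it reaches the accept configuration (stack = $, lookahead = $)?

step 1: stack=$ S  input=num read int num $  — expand S ::= num F num
step 2: stack=$ num F num  input=num read int num $  — match num
step 3: stack=$ num F  input=read int num $  — expand F ::= P read int
step 4: stack=$ num int read P  input=read int num $  — expand P ::= λ
step 5: stack=$ num int read  input=read int num $  — match read
step 6: stack=$ num int  input=int num $  — match int
step 7: stack=$ num  input=num $  — match num
Accept reached after 7 steps.

7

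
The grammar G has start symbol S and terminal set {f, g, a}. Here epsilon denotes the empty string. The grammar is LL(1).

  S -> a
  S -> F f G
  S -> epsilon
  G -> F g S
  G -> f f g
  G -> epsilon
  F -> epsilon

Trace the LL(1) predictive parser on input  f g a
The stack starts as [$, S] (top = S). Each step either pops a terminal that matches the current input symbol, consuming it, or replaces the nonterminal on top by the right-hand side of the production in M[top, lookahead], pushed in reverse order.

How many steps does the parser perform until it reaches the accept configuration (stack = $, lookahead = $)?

8

step 1: stack=$ S  input=f g a $  — expand S -> F f G
step 2: stack=$ G f F  input=f g a $  — expand F -> epsilon
step 3: stack=$ G f  input=f g a $  — match f
step 4: stack=$ G  input=g a $  — expand G -> F g S
step 5: stack=$ S g F  input=g a $  — expand F -> epsilon
step 6: stack=$ S g  input=g a $  — match g
step 7: stack=$ S  input=a $  — expand S -> a
step 8: stack=$ a  input=a $  — match a
Accept reached after 8 steps.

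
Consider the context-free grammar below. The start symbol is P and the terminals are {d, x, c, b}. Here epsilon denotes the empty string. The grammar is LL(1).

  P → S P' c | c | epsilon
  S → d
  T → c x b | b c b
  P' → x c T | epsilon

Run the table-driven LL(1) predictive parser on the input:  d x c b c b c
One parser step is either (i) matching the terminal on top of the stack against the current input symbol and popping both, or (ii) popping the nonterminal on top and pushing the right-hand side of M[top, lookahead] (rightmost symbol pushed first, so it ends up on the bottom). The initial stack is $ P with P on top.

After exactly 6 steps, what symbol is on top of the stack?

     Stack      Input            Action
  1  $ P        d x c b c b c $  expand P → S P' c
  2  $ c P' S   d x c b c b c $  expand S → d
  3  $ c P' d   d x c b c b c $  match d
  4  $ c P'     x c b c b c $    expand P' → x c T
  5  $ c T c x  x c b c b c $    match x
  6  $ c T c    c b c b c $      match c
Stack after step 6: $ c T (top = T).

T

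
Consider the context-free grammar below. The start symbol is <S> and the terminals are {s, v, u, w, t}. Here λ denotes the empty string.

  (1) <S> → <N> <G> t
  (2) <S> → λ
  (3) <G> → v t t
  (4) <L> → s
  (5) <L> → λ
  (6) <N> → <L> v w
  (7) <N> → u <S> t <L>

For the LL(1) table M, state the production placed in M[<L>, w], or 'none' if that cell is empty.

FIRST(<G>): from <G>→v t t we get {v}. So FIRST(<G>) = {v}.
FIRST(<L>): from <L>→s we get {s}; from <L>→λ we get {λ}. So FIRST(<L>) = {λ, s}.
FIRST(<N>): from <N>→<L> v w we get {s, v}; from <N>→u <S> t <L> we get {u}. So FIRST(<N>) = {s, u, v}.
FIRST(<S>): from <S>→<N> <G> t we get {s, u, v}; from <S>→λ we get {λ}. So FIRST(<S>) = {λ, s, u, v}.
FOLLOW(<S>) includes $ since <S> is the start symbol.
FOLLOW(<N>): in <S>→<N> <G> t, <N> is followed by <G> t with FIRST {v}. Thus FOLLOW(<N>) = {v}.
FOLLOW(<L>): in <N>→<L> v w, <L> is followed by v w with FIRST {v}; in <N>→u <S> t <L>, the suffix after <L> is empty, so FOLLOW(<L>) ⊇ FOLLOW(<N>) = {v}. Thus FOLLOW(<L>) = {v}.
For <L> → s: FIRST(s) = {s}, so it goes in M[<L>, t] for t ∈ {s}.
For <L> → λ: FIRST(λ) = {λ}, so it goes in M[<L>, t] for t ∈ {}; since λ ∈ FIRST, also for every t ∈ FOLLOW(<L>) = {v}.
None of these place a production in M[<L>, w].

none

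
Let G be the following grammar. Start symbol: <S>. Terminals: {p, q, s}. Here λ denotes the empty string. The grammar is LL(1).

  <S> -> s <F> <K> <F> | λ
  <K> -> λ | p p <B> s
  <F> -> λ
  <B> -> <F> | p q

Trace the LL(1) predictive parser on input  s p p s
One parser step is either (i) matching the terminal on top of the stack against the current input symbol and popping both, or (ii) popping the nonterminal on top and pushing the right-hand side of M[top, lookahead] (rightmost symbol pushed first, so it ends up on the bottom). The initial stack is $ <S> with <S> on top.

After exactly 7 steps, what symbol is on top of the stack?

<F>

step 1: stack=$ <S>  input=s p p s $  — expand <S> -> s <F> <K> <F>
step 2: stack=$ <F> <K> <F> s  input=s p p s $  — match s
step 3: stack=$ <F> <K> <F>  input=p p s $  — expand <F> -> λ
step 4: stack=$ <F> <K>  input=p p s $  — expand <K> -> p p <B> s
step 5: stack=$ <F> s <B> p p  input=p p s $  — match p
step 6: stack=$ <F> s <B> p  input=p s $  — match p
step 7: stack=$ <F> s <B>  input=s $  — expand <B> -> <F>
Stack after step 7: $ <F> s <F> (top = <F>).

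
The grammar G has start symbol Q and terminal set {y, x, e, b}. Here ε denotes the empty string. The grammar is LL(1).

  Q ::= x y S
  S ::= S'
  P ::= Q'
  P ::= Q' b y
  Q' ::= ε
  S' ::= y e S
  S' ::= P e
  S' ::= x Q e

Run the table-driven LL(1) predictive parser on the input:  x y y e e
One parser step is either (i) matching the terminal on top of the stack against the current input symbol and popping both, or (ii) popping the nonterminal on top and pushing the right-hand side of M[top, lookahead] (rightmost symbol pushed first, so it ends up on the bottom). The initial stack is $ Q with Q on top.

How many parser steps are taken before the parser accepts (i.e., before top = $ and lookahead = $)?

      Stack    Input        Action
   1  $ Q      x y y e e $  expand Q ::= x y S
   2  $ S y x  x y y e e $  match x
   3  $ S y    y y e e $    match y
   4  $ S      y e e $      expand S ::= S'
   5  $ S'     y e e $      expand S' ::= y e S
   6  $ S e y  y e e $      match y
   7  $ S e    e e $        match e
   8  $ S      e $          expand S ::= S'
   9  $ S'     e $          expand S' ::= P e
  10  $ e P    e $          expand P ::= Q'
  11  $ e Q'   e $          expand Q' ::= ε
  12  $ e      e $          match e
Accept reached after 12 steps.

12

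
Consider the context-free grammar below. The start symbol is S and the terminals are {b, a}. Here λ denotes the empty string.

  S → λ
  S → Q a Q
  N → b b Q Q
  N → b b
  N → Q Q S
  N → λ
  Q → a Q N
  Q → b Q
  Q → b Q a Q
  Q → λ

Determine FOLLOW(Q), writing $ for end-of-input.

{$, a, b}

FIRST(Q) = {λ, a, b}
FIRST(S) = {λ, a, b}  (via Q a Q)
FIRST(N) = {λ, a, b}  (via Q Q S)
FOLLOW(S) includes $ since S is the start symbol.
FOLLOW(S): in N→Q Q S, the suffix after S is empty, so FOLLOW(S) ⊇ FOLLOW(N) = {$, a, b}. Thus FOLLOW(S) = {$, a, b}.
FOLLOW(N): in Q→a Q N, the suffix after N is empty, so FOLLOW(N) ⊇ FOLLOW(Q) = {$, a, b}. Thus FOLLOW(N) = {$, a, b}.
FOLLOW(Q): in S→Q a Q (occurrence 1), Q is followed by a Q with FIRST {a}; in S→Q a Q (occurrence 2), the suffix after Q is empty, so FOLLOW(Q) ⊇ FOLLOW(S) = {$, a, b}; in N→b b Q Q (occurrence 1), Q is followed by Q with FIRST {λ, a, b}; in N→b b Q Q (occurrence 1), the suffix after Q is nullable, so FOLLOW(Q) ⊇ FOLLOW(N) = {$, a, b}; in N→b b Q Q (occurrence 2), the suffix after Q is empty, so FOLLOW(Q) ⊇ FOLLOW(N) = {$, a, b}; in N→Q Q S (occurrence 1), Q is followed by Q S with FIRST {λ, a, b}; in N→Q Q S (occurrence 1), the suffix after Q is nullable, so FOLLOW(Q) ⊇ FOLLOW(N) = {$, a, b}; in N→Q Q S (occurrence 2), Q is followed by S with FIRST {λ, a, b}; in N→Q Q S (occurrence 2), the suffix after Q is nullable, so FOLLOW(Q) ⊇ FOLLOW(N) = {$, a, b}; in Q→a Q N, Q is followed by N with FIRST {λ, a, b}; in Q→a Q N, the suffix after Q is nullable (adds nothing new); in Q→b Q, the suffix after Q is empty (adds nothing new); in Q→b Q a Q (occurrence 1), Q is followed by a Q with FIRST {a}; in Q→b Q a Q (occurrence 2), the suffix after Q is empty (adds nothing new). Thus FOLLOW(Q) = {$, a, b}.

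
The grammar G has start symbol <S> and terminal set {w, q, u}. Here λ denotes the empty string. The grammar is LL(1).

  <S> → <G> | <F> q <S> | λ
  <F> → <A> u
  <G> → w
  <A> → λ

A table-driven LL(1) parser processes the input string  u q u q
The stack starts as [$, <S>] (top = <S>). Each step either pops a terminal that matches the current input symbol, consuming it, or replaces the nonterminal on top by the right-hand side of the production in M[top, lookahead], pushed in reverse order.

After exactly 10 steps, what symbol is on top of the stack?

step 1: stack=$ <S>  input=u q u q $  — expand <S> → <F> q <S>
step 2: stack=$ <S> q <F>  input=u q u q $  — expand <F> → <A> u
step 3: stack=$ <S> q u <A>  input=u q u q $  — expand <A> → λ
step 4: stack=$ <S> q u  input=u q u q $  — match u
step 5: stack=$ <S> q  input=q u q $  — match q
step 6: stack=$ <S>  input=u q $  — expand <S> → <F> q <S>
step 7: stack=$ <S> q <F>  input=u q $  — expand <F> → <A> u
step 8: stack=$ <S> q u <A>  input=u q $  — expand <A> → λ
step 9: stack=$ <S> q u  input=u q $  — match u
step 10: stack=$ <S> q  input=q $  — match q
Stack after step 10: $ <S> (top = <S>).

<S>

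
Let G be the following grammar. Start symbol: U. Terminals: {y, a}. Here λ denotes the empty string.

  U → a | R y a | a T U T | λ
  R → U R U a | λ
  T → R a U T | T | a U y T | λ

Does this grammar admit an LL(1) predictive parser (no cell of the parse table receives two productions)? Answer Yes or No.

FIRST(U) = {λ, a, y}
FIRST(R) = {λ, a, y}
FIRST(T) = {λ, a, y}
FOLLOW(U) = {$, a, y}
FOLLOW(R) = {a, y}
FOLLOW(T) = {$, a, y}
Cell M[R, a] receives both R → U R U a and R → λ — the grammar is not LL(1).

No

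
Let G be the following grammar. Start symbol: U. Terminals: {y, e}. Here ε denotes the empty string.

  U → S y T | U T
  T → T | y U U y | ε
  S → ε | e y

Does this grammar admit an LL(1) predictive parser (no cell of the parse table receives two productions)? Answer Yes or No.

No

FIRST(U) = {e, y}
FIRST(T) = {ε, y}
FIRST(S) = {ε, e}
FOLLOW(U) = {$, e, y}
FOLLOW(T) = {$, e, y}
FOLLOW(S) = {y}
Cell M[T, $] receives both T → T and T → ε — the grammar is not LL(1).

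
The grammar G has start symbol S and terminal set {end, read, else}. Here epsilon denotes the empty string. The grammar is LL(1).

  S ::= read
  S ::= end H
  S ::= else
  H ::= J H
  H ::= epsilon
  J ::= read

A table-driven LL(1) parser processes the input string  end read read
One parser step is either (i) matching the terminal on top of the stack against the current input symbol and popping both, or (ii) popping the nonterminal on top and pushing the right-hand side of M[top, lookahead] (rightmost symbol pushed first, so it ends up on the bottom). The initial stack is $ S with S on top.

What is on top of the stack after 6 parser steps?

step 1: stack=$ S  input=end read read $  — expand S ::= end H
step 2: stack=$ H end  input=end read read $  — match end
step 3: stack=$ H  input=read read $  — expand H ::= J H
step 4: stack=$ H J  input=read read $  — expand J ::= read
step 5: stack=$ H read  input=read read $  — match read
step 6: stack=$ H  input=read $  — expand H ::= J H
Stack after step 6: $ H J (top = J).

J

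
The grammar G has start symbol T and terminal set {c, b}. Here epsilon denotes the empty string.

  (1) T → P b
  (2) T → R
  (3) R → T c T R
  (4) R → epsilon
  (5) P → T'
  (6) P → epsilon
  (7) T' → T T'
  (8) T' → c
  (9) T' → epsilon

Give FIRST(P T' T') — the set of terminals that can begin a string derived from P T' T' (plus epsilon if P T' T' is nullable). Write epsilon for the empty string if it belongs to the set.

FIRST(T) = {epsilon, b, c}  (via P b, R)
FIRST(R) = {epsilon, b, c}  (via T c T R)
FIRST(T') = {epsilon, b, c}  (via T T')
FIRST(P) = {epsilon, b, c}  (via T')
FIRST(P T' T'): take FIRST of each symbol in turn, carrying on past any symbol whose FIRST contains epsilon; result {epsilon, b, c}.

{epsilon, b, c}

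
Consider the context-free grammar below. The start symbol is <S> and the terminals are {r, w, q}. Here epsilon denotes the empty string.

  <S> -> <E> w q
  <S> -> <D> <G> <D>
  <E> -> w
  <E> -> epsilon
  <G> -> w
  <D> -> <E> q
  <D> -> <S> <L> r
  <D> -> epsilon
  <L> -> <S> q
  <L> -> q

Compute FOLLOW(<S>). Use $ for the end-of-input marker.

{$, q, w}

FIRST(<E>) = {epsilon, w}
FIRST(<G>) = {w}
FIRST(<S>) = {q, w}  (via <E> w q, <D> <G> <D>)
FIRST(<D>) = {epsilon, q, w}  (via <E> q, <S> <L> r)
FIRST(<L>) = {q, w}  (via <S> q)
FOLLOW(<S>) includes $ since <S> is the start symbol.
FOLLOW(<S>): in <D>-><S> <L> r, <S> is followed by <L> r with FIRST {q, w}; in <L>-><S> q, <S> is followed by q with FIRST {q}. Thus FOLLOW(<S>) = {$, q, w}.
FOLLOW(<E>): in <S>-><E> w q, <E> is followed by w q with FIRST {w}; in <D>-><E> q, <E> is followed by q with FIRST {q}. Thus FOLLOW(<E>) = {q, w}.
FOLLOW(<G>): in <S>-><D> <G> <D>, <G> is followed by <D> with FIRST {epsilon, q, w}; in <S>-><D> <G> <D>, the suffix after <G> is nullable, so FOLLOW(<G>) ⊇ FOLLOW(<S>) = {$, q, w}. Thus FOLLOW(<G>) = {$, q, w}.
FOLLOW(<D>): in <S>-><D> <G> <D> (occurrence 1), <D> is followed by <G> <D> with FIRST {w}; in <S>-><D> <G> <D> (occurrence 2), the suffix after <D> is empty, so FOLLOW(<D>) ⊇ FOLLOW(<S>) = {$, q, w}. Thus FOLLOW(<D>) = {$, q, w}.
FOLLOW(<L>): in <D>-><S> <L> r, <L> is followed by r with FIRST {r}. Thus FOLLOW(<L>) = {r}.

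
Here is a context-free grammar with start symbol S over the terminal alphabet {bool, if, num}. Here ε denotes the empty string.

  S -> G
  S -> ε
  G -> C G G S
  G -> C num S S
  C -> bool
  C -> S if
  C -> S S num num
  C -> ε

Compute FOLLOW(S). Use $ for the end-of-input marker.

{$, bool, if, num}

FIRST(S): from S->G we get {bool, if, num}; from S->ε we get {ε}. So FIRST(S) = {ε, bool, if, num}.
FIRST(C): from C->bool we get {bool}; from C->S if we get {bool, if, num}; from C->S S num num we get {bool, if, num}; from C->ε we get {ε}. So FIRST(C) = {ε, bool, if, num}.
FIRST(G): from G->C G G S we get {bool, if, num}; from G->C num S S we get {bool, if, num}. So FIRST(G) = {bool, if, num}.
FOLLOW(S) includes $ since S is the start symbol.
FOLLOW(C): in G->C G G S, C is followed by G G S with FIRST {bool, if, num}; in G->C num S S, C is followed by num S S with FIRST {num}. Thus FOLLOW(C) = {bool, if, num}.
FOLLOW(S): in G->C G G S, the suffix after S is empty, so FOLLOW(S) ⊇ FOLLOW(G) = {$, bool, if, num}; in G->C num S S (occurrence 1), S is followed by S with FIRST {ε, bool, if, num}; in G->C num S S (occurrence 1), the suffix after S is nullable, so FOLLOW(S) ⊇ FOLLOW(G) = {$, bool, if, num}; in G->C num S S (occurrence 2), the suffix after S is empty, so FOLLOW(S) ⊇ FOLLOW(G) = {$, bool, if, num}; in C->S if, S is followed by if with FIRST {if}; in C->S S num num (occurrence 1), S is followed by S num num with FIRST {bool, if, num}; in C->S S num num (occurrence 2), S is followed by num num with FIRST {num}. Thus FOLLOW(S) = {$, bool, if, num}.
FOLLOW(G): in S->G, the suffix after G is empty, so FOLLOW(G) ⊇ FOLLOW(S) = {$, bool, if, num}; in G->C G G S (occurrence 1), G is followed by G S with FIRST {bool, if, num}; in G->C G G S (occurrence 2), G is followed by S with FIRST {ε, bool, if, num}; in G->C G G S (occurrence 2), the suffix after G is nullable (adds nothing new). Thus FOLLOW(G) = {$, bool, if, num}.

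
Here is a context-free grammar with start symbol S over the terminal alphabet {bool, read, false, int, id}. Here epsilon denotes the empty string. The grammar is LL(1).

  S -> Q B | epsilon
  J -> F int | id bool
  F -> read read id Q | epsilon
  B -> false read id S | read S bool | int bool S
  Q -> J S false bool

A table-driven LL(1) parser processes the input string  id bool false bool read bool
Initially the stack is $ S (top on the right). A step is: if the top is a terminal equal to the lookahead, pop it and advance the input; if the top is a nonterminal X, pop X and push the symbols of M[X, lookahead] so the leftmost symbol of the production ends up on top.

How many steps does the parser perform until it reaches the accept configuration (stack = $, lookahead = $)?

      Stack                     Input                           Action
   1  $ S                       id bool false bool read bool $  expand S -> Q B
   2  $ B Q                     id bool false bool read bool $  expand Q -> J S false bool
   3  $ B bool false S J        id bool false bool read bool $  expand J -> id bool
   4  $ B bool false S bool id  id bool false bool read bool $  match id
   5  $ B bool false S bool     bool false bool read bool $     match bool
   6  $ B bool false S          false bool read bool $          expand S -> epsilon
   7  $ B bool false            false bool read bool $          match false
   8  $ B bool                  bool read bool $                match bool
   9  $ B                       read bool $                     expand B -> read S bool
  10  $ bool S read             read bool $                     match read
  11  $ bool S                  bool $                          expand S -> epsilon
  12  $ bool                    bool $                          match bool
Accept reached after 12 steps.

12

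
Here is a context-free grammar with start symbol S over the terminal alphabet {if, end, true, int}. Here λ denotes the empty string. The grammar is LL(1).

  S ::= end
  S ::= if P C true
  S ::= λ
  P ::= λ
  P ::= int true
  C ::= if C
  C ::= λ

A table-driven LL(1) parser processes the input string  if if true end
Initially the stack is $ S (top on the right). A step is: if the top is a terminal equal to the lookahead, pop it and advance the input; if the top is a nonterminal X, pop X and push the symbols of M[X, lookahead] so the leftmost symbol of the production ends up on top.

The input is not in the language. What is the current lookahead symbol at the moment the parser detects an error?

end

     Stack          Input             Action
  1  $ S            if if true end $  expand S ::= if P C true
  2  $ true C P if  if if true end $  match if
  3  $ true C P     if true end $     expand P ::= λ
  4  $ true C       if true end $     expand C ::= if C
  5  $ true C if    if true end $     match if
  6  $ true C       true end $        expand C ::= λ
  7  $ true         true end $        match true
  8  $              end $             error: stack empty but input remains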